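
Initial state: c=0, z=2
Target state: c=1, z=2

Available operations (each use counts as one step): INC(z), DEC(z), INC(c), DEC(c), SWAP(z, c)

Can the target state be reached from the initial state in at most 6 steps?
Yes

Path (1 step): INC(c)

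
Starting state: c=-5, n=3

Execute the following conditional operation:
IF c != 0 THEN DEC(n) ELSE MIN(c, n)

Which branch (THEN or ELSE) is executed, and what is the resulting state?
Branch: THEN, Final state: c=-5, n=2

Evaluating condition: c != 0
c = -5
Condition is True, so THEN branch executes
After DEC(n): c=-5, n=2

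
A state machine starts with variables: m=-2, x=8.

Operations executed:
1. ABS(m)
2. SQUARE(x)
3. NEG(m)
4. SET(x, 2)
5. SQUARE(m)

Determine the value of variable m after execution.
m = 4

Tracing execution:
Step 1: ABS(m) → m = 2
Step 2: SQUARE(x) → m = 2
Step 3: NEG(m) → m = -2
Step 4: SET(x, 2) → m = -2
Step 5: SQUARE(m) → m = 4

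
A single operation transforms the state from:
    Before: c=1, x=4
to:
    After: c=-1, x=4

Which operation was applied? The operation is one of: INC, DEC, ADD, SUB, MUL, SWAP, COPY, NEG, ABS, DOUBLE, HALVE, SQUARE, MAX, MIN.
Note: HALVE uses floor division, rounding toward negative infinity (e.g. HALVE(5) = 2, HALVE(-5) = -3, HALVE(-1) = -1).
NEG(c)

Analyzing the change:
Before: c=1, x=4
After: c=-1, x=4
Variable c changed from 1 to -1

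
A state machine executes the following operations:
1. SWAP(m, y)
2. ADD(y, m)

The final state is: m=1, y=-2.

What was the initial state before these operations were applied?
m=-3, y=1

Working backwards:
Final state: m=1, y=-2
Before step 2 (ADD(y, m)): m=1, y=-3
Before step 1 (SWAP(m, y)): m=-3, y=1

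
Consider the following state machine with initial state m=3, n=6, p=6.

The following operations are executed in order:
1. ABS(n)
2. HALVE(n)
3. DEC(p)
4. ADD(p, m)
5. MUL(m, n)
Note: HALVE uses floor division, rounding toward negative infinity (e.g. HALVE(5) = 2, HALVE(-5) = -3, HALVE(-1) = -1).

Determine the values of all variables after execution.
{m: 9, n: 3, p: 8}

Step-by-step execution:
Initial: m=3, n=6, p=6
After step 1 (ABS(n)): m=3, n=6, p=6
After step 2 (HALVE(n)): m=3, n=3, p=6
After step 3 (DEC(p)): m=3, n=3, p=5
After step 4 (ADD(p, m)): m=3, n=3, p=8
After step 5 (MUL(m, n)): m=9, n=3, p=8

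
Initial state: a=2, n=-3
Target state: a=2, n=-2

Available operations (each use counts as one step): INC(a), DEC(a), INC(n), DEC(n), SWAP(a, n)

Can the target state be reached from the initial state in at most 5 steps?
Yes

Path (1 step): INC(n)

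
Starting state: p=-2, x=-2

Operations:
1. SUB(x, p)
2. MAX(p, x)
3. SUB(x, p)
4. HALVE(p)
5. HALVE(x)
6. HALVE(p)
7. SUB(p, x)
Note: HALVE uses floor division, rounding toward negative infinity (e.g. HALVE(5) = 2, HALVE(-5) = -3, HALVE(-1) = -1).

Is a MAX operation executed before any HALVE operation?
Yes

First MAX: step 2
First HALVE: step 4
Since 2 < 4, MAX comes first.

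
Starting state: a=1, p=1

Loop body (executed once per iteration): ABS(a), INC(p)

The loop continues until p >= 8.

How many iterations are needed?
7

Tracing iterations:
Initial: a=1, p=1
After iteration 1: a=1, p=2
After iteration 2: a=1, p=3
After iteration 3: a=1, p=4
After iteration 4: a=1, p=5
After iteration 5: a=1, p=6
After iteration 6: a=1, p=7
After iteration 7: a=1, p=8
p >= 8 now holds, so the loop exits after 7 iterations.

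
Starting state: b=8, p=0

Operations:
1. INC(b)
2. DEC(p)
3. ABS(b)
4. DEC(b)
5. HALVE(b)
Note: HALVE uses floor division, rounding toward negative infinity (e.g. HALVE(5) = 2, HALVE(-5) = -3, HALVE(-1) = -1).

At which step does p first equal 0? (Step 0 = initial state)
Step 0

Tracing p:
Initial: p = 0 ← first occurrence
After step 1: p = 0
After step 2: p = -1
After step 3: p = -1
After step 4: p = -1
After step 5: p = -1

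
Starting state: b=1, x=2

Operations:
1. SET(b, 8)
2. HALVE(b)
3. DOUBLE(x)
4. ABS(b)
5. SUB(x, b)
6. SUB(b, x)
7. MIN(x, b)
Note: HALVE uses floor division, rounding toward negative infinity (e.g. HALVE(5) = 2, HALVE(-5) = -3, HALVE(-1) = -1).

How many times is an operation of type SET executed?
1

Counting SET operations:
Step 1: SET(b, 8) ← SET
Total: 1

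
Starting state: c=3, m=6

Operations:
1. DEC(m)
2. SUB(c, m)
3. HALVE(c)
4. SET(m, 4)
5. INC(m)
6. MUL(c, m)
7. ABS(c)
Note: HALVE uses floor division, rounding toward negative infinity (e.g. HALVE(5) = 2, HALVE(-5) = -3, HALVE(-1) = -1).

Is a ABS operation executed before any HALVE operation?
No

First ABS: step 7
First HALVE: step 3
Since 7 > 3, HALVE comes first.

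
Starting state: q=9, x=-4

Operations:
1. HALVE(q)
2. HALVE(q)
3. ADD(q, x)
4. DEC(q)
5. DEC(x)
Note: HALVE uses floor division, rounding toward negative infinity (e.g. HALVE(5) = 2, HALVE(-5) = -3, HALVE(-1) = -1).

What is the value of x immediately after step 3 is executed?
x = -4

Tracing x through execution:
Initial: x = -4
After step 1 (HALVE(q)): x = -4
After step 2 (HALVE(q)): x = -4
After step 3 (ADD(q, x)): x = -4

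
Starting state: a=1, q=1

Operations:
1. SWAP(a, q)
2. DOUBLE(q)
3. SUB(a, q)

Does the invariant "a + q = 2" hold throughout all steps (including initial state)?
No, violated after step 2

The invariant is violated after step 2.

State at each step:
Initial: a=1, q=1
After step 1: a=1, q=1
After step 2: a=1, q=2
After step 3: a=-1, q=2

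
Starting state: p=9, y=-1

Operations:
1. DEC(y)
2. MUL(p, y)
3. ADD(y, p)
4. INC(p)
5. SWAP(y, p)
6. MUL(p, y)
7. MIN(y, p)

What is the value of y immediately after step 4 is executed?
y = -20

Tracing y through execution:
Initial: y = -1
After step 1 (DEC(y)): y = -2
After step 2 (MUL(p, y)): y = -2
After step 3 (ADD(y, p)): y = -20
After step 4 (INC(p)): y = -20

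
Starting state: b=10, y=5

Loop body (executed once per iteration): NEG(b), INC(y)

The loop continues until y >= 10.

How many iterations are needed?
5

Tracing iterations:
Initial: b=10, y=5
After iteration 1: b=-10, y=6
After iteration 2: b=10, y=7
After iteration 3: b=-10, y=8
After iteration 4: b=10, y=9
After iteration 5: b=-10, y=10
y >= 10 now holds, so the loop exits after 5 iterations.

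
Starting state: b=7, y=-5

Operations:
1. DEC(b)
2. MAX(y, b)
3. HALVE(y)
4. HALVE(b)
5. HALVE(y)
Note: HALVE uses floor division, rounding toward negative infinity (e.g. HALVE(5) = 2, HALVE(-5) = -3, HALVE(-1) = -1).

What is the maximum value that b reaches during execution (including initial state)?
7

Values of b at each step:
Initial: b = 7 ← maximum
After step 1: b = 6
After step 2: b = 6
After step 3: b = 6
After step 4: b = 3
After step 5: b = 3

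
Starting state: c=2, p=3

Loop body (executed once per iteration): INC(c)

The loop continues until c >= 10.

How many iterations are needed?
8

Tracing iterations:
Initial: c=2, p=3
After iteration 1: c=3, p=3
After iteration 2: c=4, p=3
After iteration 3: c=5, p=3
After iteration 4: c=6, p=3
After iteration 5: c=7, p=3
After iteration 6: c=8, p=3
After iteration 7: c=9, p=3
After iteration 8: c=10, p=3
c >= 10 now holds, so the loop exits after 8 iterations.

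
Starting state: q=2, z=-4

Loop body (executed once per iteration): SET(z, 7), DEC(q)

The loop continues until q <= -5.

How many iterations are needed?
7

Tracing iterations:
Initial: q=2, z=-4
After iteration 1: q=1, z=7
After iteration 2: q=0, z=7
After iteration 3: q=-1, z=7
After iteration 4: q=-2, z=7
After iteration 5: q=-3, z=7
After iteration 6: q=-4, z=7
After iteration 7: q=-5, z=7
q <= -5 now holds, so the loop exits after 7 iterations.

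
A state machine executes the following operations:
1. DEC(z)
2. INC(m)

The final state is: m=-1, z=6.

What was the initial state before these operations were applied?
m=-2, z=7

Working backwards:
Final state: m=-1, z=6
Before step 2 (INC(m)): m=-2, z=6
Before step 1 (DEC(z)): m=-2, z=7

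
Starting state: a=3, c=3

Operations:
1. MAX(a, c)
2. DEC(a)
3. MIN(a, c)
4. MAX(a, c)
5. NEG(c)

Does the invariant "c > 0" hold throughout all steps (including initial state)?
No, violated after step 5

The invariant is violated after step 5.

State at each step:
Initial: a=3, c=3
After step 1: a=3, c=3
After step 2: a=2, c=3
After step 3: a=2, c=3
After step 4: a=3, c=3
After step 5: a=3, c=-3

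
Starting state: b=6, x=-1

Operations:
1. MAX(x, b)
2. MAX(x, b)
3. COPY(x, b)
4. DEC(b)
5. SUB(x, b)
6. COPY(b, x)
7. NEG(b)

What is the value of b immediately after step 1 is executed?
b = 6

Tracing b through execution:
Initial: b = 6
After step 1 (MAX(x, b)): b = 6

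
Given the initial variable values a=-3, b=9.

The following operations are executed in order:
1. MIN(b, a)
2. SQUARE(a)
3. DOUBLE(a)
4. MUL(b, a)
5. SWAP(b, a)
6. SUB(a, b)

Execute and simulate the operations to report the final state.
{a: -72, b: 18}

Step-by-step execution:
Initial: a=-3, b=9
After step 1 (MIN(b, a)): a=-3, b=-3
After step 2 (SQUARE(a)): a=9, b=-3
After step 3 (DOUBLE(a)): a=18, b=-3
After step 4 (MUL(b, a)): a=18, b=-54
After step 5 (SWAP(b, a)): a=-54, b=18
After step 6 (SUB(a, b)): a=-72, b=18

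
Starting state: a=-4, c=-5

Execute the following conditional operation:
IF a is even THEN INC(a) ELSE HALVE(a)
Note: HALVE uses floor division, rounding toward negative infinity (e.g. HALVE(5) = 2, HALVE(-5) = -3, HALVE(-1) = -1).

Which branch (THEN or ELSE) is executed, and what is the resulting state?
Branch: THEN, Final state: a=-3, c=-5

Evaluating condition: a is even
Condition is True, so THEN branch executes
After INC(a): a=-3, c=-5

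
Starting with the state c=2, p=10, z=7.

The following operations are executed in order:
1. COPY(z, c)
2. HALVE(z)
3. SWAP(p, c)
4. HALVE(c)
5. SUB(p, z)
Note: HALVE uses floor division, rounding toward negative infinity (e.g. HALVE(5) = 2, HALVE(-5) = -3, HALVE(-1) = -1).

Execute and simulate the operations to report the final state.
{c: 5, p: 1, z: 1}

Step-by-step execution:
Initial: c=2, p=10, z=7
After step 1 (COPY(z, c)): c=2, p=10, z=2
After step 2 (HALVE(z)): c=2, p=10, z=1
After step 3 (SWAP(p, c)): c=10, p=2, z=1
After step 4 (HALVE(c)): c=5, p=2, z=1
After step 5 (SUB(p, z)): c=5, p=1, z=1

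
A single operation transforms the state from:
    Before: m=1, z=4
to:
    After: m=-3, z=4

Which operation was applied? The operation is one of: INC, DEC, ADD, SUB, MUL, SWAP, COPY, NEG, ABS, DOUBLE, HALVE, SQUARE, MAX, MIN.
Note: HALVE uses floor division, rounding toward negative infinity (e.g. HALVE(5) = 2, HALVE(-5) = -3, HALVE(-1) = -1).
SUB(m, z)

Analyzing the change:
Before: m=1, z=4
After: m=-3, z=4
Variable m changed from 1 to -3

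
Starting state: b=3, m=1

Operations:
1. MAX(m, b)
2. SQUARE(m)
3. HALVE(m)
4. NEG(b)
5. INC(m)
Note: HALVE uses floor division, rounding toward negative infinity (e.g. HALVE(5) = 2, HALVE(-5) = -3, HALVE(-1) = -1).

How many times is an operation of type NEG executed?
1

Counting NEG operations:
Step 4: NEG(b) ← NEG
Total: 1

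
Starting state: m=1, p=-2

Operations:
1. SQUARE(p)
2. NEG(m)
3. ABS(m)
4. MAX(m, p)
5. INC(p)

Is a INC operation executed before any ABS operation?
No

First INC: step 5
First ABS: step 3
Since 5 > 3, ABS comes first.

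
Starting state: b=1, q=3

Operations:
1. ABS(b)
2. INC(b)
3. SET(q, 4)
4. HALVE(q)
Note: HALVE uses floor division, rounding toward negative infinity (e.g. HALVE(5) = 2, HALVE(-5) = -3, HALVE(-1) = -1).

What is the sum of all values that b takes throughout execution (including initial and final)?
8

Values of b at each step:
Initial: b = 1
After step 1: b = 1
After step 2: b = 2
After step 3: b = 2
After step 4: b = 2
Sum = 1 + 1 + 2 + 2 + 2 = 8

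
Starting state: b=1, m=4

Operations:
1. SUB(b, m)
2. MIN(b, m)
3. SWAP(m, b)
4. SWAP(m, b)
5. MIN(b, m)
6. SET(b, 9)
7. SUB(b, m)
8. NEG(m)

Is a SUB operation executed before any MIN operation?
Yes

First SUB: step 1
First MIN: step 2
Since 1 < 2, SUB comes first.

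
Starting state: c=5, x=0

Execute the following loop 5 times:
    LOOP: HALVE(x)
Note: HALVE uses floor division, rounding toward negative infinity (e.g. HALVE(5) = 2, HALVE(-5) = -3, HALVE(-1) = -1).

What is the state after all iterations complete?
c=5, x=0

Iteration trace:
Start: c=5, x=0
After iteration 1: c=5, x=0
After iteration 2: c=5, x=0
After iteration 3: c=5, x=0
After iteration 4: c=5, x=0
After iteration 5: c=5, x=0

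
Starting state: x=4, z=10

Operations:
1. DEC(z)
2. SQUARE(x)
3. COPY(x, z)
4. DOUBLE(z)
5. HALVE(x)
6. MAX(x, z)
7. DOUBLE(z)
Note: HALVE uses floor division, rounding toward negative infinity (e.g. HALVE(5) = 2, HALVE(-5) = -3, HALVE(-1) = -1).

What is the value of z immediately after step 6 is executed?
z = 18

Tracing z through execution:
Initial: z = 10
After step 1 (DEC(z)): z = 9
After step 2 (SQUARE(x)): z = 9
After step 3 (COPY(x, z)): z = 9
After step 4 (DOUBLE(z)): z = 18
After step 5 (HALVE(x)): z = 18
After step 6 (MAX(x, z)): z = 18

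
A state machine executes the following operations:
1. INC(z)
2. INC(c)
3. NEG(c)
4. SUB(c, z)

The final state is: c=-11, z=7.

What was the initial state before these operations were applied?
c=3, z=6

Working backwards:
Final state: c=-11, z=7
Before step 4 (SUB(c, z)): c=-4, z=7
Before step 3 (NEG(c)): c=4, z=7
Before step 2 (INC(c)): c=3, z=7
Before step 1 (INC(z)): c=3, z=6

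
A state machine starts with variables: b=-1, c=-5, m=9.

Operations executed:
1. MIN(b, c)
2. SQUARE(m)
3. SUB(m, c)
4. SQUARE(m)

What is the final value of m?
m = 7396

Tracing execution:
Step 1: MIN(b, c) → m = 9
Step 2: SQUARE(m) → m = 81
Step 3: SUB(m, c) → m = 86
Step 4: SQUARE(m) → m = 7396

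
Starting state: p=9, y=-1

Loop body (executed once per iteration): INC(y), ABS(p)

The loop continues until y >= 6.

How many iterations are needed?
7

Tracing iterations:
Initial: p=9, y=-1
After iteration 1: p=9, y=0
After iteration 2: p=9, y=1
After iteration 3: p=9, y=2
After iteration 4: p=9, y=3
After iteration 5: p=9, y=4
After iteration 6: p=9, y=5
After iteration 7: p=9, y=6
y >= 6 now holds, so the loop exits after 7 iterations.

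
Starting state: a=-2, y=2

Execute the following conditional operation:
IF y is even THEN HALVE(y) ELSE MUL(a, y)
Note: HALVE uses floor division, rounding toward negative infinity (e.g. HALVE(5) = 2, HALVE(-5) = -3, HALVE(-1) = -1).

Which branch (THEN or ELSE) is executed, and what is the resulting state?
Branch: THEN, Final state: a=-2, y=1

Evaluating condition: y is even
Condition is True, so THEN branch executes
After HALVE(y): a=-2, y=1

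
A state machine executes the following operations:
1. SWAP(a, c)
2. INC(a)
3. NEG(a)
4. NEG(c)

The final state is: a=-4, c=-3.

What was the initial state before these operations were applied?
a=3, c=3

Working backwards:
Final state: a=-4, c=-3
Before step 4 (NEG(c)): a=-4, c=3
Before step 3 (NEG(a)): a=4, c=3
Before step 2 (INC(a)): a=3, c=3
Before step 1 (SWAP(a, c)): a=3, c=3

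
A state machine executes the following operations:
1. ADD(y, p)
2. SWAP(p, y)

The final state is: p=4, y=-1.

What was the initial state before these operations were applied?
p=-1, y=5

Working backwards:
Final state: p=4, y=-1
Before step 2 (SWAP(p, y)): p=-1, y=4
Before step 1 (ADD(y, p)): p=-1, y=5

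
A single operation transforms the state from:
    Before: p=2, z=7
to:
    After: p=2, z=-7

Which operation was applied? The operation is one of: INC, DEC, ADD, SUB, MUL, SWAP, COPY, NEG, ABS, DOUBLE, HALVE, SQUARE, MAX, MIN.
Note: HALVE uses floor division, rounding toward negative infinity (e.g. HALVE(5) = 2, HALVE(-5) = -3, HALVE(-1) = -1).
NEG(z)

Analyzing the change:
Before: p=2, z=7
After: p=2, z=-7
Variable z changed from 7 to -7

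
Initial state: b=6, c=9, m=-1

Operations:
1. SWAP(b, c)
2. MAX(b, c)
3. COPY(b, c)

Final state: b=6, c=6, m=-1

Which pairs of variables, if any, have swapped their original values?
None

Comparing initial and final values:
b: 6 → 6
m: -1 → -1
c: 9 → 6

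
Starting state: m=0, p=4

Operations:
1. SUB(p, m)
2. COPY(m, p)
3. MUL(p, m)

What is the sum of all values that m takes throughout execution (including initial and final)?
8

Values of m at each step:
Initial: m = 0
After step 1: m = 0
After step 2: m = 4
After step 3: m = 4
Sum = 0 + 0 + 4 + 4 = 8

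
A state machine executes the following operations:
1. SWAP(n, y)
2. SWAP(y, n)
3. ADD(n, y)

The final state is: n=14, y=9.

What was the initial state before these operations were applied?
n=5, y=9

Working backwards:
Final state: n=14, y=9
Before step 3 (ADD(n, y)): n=5, y=9
Before step 2 (SWAP(y, n)): n=9, y=5
Before step 1 (SWAP(n, y)): n=5, y=9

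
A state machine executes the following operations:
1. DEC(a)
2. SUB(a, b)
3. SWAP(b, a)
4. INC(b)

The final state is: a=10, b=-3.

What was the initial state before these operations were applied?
a=7, b=10

Working backwards:
Final state: a=10, b=-3
Before step 4 (INC(b)): a=10, b=-4
Before step 3 (SWAP(b, a)): a=-4, b=10
Before step 2 (SUB(a, b)): a=6, b=10
Before step 1 (DEC(a)): a=7, b=10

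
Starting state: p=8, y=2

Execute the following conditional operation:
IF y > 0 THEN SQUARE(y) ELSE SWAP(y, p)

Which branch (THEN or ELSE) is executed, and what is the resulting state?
Branch: THEN, Final state: p=8, y=4

Evaluating condition: y > 0
y = 2
Condition is True, so THEN branch executes
After SQUARE(y): p=8, y=4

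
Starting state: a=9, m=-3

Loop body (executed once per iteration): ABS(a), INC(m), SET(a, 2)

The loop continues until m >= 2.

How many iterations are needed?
5

Tracing iterations:
Initial: a=9, m=-3
After iteration 1: a=2, m=-2
After iteration 2: a=2, m=-1
After iteration 3: a=2, m=0
After iteration 4: a=2, m=1
After iteration 5: a=2, m=2
m >= 2 now holds, so the loop exits after 5 iterations.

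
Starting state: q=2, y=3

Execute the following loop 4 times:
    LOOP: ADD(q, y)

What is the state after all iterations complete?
q=14, y=3

Iteration trace:
Start: q=2, y=3
After iteration 1: q=5, y=3
After iteration 2: q=8, y=3
After iteration 3: q=11, y=3
After iteration 4: q=14, y=3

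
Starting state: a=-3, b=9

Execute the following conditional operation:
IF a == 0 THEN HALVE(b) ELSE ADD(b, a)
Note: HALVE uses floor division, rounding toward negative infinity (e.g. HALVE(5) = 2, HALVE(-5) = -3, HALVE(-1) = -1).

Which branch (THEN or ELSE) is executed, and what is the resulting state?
Branch: ELSE, Final state: a=-3, b=6

Evaluating condition: a == 0
a = -3
Condition is False, so ELSE branch executes
After ADD(b, a): a=-3, b=6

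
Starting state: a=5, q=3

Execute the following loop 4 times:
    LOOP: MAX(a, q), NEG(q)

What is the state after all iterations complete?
a=5, q=3

Iteration trace:
Start: a=5, q=3
After iteration 1: a=5, q=-3
After iteration 2: a=5, q=3
After iteration 3: a=5, q=-3
After iteration 4: a=5, q=3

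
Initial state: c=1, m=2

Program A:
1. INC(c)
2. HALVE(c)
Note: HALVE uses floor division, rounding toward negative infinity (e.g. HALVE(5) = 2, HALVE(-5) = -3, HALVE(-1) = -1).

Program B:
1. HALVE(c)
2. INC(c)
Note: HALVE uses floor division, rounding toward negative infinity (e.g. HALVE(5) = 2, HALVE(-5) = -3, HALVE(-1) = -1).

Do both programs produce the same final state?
Yes

Program A final state: c=1, m=2
Program B final state: c=1, m=2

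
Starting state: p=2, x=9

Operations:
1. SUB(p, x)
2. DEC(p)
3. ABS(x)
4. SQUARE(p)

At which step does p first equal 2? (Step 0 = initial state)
Step 0

Tracing p:
Initial: p = 2 ← first occurrence
After step 1: p = -7
After step 2: p = -8
After step 3: p = -8
After step 4: p = 64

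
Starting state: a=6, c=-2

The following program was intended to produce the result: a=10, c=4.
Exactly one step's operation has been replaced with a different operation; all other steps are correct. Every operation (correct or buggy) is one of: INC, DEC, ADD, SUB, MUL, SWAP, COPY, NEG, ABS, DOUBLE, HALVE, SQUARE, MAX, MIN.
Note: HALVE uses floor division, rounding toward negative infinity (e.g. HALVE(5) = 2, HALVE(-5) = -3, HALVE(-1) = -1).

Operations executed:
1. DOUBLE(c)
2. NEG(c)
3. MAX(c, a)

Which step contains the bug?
Step 3

Trace with buggy code:
Initial: a=6, c=-2
After step 1: a=6, c=-4
After step 2: a=6, c=4
After step 3: a=6, c=6
Actual final a=6, c=6 ≠ expected a=10, c=4.
Step 3 is the only position where a single-operation replacement can produce the expected result.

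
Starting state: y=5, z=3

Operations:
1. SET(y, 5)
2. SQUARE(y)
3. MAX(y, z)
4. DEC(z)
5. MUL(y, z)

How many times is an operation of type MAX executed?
1

Counting MAX operations:
Step 3: MAX(y, z) ← MAX
Total: 1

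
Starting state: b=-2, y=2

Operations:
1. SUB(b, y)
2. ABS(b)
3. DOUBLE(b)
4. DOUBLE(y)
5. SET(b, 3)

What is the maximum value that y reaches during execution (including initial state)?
4

Values of y at each step:
Initial: y = 2
After step 1: y = 2
After step 2: y = 2
After step 3: y = 2
After step 4: y = 4 ← maximum
After step 5: y = 4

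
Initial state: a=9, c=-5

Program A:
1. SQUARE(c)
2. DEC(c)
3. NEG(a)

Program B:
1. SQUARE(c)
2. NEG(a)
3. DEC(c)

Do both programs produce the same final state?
Yes

Program A final state: a=-9, c=24
Program B final state: a=-9, c=24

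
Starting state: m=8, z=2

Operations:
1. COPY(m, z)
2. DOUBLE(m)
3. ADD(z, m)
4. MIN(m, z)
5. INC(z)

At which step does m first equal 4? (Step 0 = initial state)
Step 2

Tracing m:
Initial: m = 8
After step 1: m = 2
After step 2: m = 4 ← first occurrence
After step 3: m = 4
After step 4: m = 4
After step 5: m = 4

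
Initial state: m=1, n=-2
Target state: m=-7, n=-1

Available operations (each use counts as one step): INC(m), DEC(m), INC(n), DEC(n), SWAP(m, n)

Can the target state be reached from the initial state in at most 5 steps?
No

The target state cannot be reached within 5 steps.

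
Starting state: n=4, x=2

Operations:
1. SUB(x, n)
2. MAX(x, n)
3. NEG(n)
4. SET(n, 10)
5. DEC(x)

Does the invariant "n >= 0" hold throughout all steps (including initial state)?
No, violated after step 3

The invariant is violated after step 3.

State at each step:
Initial: n=4, x=2
After step 1: n=4, x=-2
After step 2: n=4, x=4
After step 3: n=-4, x=4
After step 4: n=10, x=4
After step 5: n=10, x=3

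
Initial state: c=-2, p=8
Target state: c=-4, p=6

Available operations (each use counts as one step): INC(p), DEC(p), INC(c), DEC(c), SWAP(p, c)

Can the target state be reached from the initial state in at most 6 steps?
Yes

Path (4 steps): DEC(p) → DEC(p) → DEC(c) → DEC(c)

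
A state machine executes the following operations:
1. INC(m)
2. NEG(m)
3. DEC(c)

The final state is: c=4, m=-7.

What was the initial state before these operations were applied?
c=5, m=6

Working backwards:
Final state: c=4, m=-7
Before step 3 (DEC(c)): c=5, m=-7
Before step 2 (NEG(m)): c=5, m=7
Before step 1 (INC(m)): c=5, m=6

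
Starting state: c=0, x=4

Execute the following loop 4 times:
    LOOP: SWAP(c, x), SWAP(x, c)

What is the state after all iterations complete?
c=0, x=4

Iteration trace:
Start: c=0, x=4
After iteration 1: c=0, x=4
After iteration 2: c=0, x=4
After iteration 3: c=0, x=4
After iteration 4: c=0, x=4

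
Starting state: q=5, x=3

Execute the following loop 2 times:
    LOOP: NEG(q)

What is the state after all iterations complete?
q=5, x=3

Iteration trace:
Start: q=5, x=3
After iteration 1: q=-5, x=3
After iteration 2: q=5, x=3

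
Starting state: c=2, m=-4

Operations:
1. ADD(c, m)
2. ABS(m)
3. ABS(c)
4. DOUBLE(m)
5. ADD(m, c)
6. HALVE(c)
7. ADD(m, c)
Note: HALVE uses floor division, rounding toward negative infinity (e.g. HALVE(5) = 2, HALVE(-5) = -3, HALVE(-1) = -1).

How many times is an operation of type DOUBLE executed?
1

Counting DOUBLE operations:
Step 4: DOUBLE(m) ← DOUBLE
Total: 1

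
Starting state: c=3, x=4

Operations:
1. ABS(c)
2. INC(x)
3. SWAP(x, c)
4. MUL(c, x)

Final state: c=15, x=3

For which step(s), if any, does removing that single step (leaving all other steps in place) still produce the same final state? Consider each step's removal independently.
Step(s) 1

Testing removal of each single step:
Without step 1: final = c=15, x=3 (same)
Without step 2: final = c=12, x=3 (different)
Without step 3: final = c=15, x=5 (different)
Without step 4: final = c=5, x=3 (different)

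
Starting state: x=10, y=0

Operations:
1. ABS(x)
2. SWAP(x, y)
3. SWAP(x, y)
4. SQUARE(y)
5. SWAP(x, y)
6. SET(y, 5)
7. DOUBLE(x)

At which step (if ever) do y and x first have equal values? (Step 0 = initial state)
Never

y and x never become equal during execution.

Comparing values at each step:
Initial: y=0, x=10
After step 1: y=0, x=10
After step 2: y=10, x=0
After step 3: y=0, x=10
After step 4: y=0, x=10
After step 5: y=10, x=0
After step 6: y=5, x=0
After step 7: y=5, x=0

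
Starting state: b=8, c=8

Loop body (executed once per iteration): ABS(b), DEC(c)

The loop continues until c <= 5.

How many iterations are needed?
3

Tracing iterations:
Initial: b=8, c=8
After iteration 1: b=8, c=7
After iteration 2: b=8, c=6
After iteration 3: b=8, c=5
c <= 5 now holds, so the loop exits after 3 iterations.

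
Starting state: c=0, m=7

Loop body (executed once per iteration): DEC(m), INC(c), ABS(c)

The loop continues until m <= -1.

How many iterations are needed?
8

Tracing iterations:
Initial: c=0, m=7
After iteration 1: c=1, m=6
After iteration 2: c=2, m=5
After iteration 3: c=3, m=4
After iteration 4: c=4, m=3
After iteration 5: c=5, m=2
After iteration 6: c=6, m=1
After iteration 7: c=7, m=0
After iteration 8: c=8, m=-1
m <= -1 now holds, so the loop exits after 8 iterations.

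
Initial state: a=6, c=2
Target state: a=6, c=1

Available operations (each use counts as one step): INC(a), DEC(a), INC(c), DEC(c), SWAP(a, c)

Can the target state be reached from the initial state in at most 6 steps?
Yes

Path (1 step): DEC(c)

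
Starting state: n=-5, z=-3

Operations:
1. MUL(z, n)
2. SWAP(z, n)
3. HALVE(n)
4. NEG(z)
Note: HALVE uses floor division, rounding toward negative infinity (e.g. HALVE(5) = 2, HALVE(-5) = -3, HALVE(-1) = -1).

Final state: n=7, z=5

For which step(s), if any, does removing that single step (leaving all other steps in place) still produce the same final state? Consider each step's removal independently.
None - removing any single step changes the final result

Testing removal of each single step:
Without step 1: final = n=-2, z=5 (different)
Without step 2: final = n=-3, z=-15 (different)
Without step 3: final = n=15, z=5 (different)
Without step 4: final = n=7, z=-5 (different)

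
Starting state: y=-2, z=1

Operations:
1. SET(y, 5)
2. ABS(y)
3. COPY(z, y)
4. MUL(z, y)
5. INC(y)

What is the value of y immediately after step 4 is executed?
y = 5

Tracing y through execution:
Initial: y = -2
After step 1 (SET(y, 5)): y = 5
After step 2 (ABS(y)): y = 5
After step 3 (COPY(z, y)): y = 5
After step 4 (MUL(z, y)): y = 5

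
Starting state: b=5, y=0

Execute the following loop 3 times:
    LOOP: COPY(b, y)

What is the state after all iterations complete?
b=0, y=0

Iteration trace:
Start: b=5, y=0
After iteration 1: b=0, y=0
After iteration 2: b=0, y=0
After iteration 3: b=0, y=0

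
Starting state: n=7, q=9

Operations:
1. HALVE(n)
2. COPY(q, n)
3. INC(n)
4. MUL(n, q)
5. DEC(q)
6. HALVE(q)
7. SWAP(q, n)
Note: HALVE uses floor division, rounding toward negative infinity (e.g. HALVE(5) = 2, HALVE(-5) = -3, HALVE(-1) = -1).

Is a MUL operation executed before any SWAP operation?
Yes

First MUL: step 4
First SWAP: step 7
Since 4 < 7, MUL comes first.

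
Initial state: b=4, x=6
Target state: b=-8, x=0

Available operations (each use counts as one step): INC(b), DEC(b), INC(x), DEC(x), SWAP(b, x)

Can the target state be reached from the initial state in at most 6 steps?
No

The target state cannot be reached within 6 steps.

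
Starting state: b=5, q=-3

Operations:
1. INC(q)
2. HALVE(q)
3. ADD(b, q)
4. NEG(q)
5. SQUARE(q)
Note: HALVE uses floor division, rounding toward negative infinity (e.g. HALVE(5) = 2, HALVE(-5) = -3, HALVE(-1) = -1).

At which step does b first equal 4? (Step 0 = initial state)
Step 3

Tracing b:
Initial: b = 5
After step 1: b = 5
After step 2: b = 5
After step 3: b = 4 ← first occurrence
After step 4: b = 4
After step 5: b = 4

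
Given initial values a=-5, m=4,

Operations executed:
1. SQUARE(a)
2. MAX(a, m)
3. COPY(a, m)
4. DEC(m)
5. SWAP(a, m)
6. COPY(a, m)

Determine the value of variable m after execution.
m = 4

Tracing execution:
Step 1: SQUARE(a) → m = 4
Step 2: MAX(a, m) → m = 4
Step 3: COPY(a, m) → m = 4
Step 4: DEC(m) → m = 3
Step 5: SWAP(a, m) → m = 4
Step 6: COPY(a, m) → m = 4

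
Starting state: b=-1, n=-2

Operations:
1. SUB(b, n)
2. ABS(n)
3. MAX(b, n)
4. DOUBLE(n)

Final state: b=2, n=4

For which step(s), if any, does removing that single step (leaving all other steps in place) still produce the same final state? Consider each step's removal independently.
Step(s) 1

Testing removal of each single step:
Without step 1: final = b=2, n=4 (same)
Without step 2: final = b=1, n=-4 (different)
Without step 3: final = b=1, n=4 (different)
Without step 4: final = b=2, n=2 (different)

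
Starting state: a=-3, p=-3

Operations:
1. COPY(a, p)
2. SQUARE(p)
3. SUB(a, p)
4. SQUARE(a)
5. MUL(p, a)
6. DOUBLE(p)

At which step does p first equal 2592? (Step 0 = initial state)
Step 6

Tracing p:
Initial: p = -3
After step 1: p = -3
After step 2: p = 9
After step 3: p = 9
After step 4: p = 9
After step 5: p = 1296
After step 6: p = 2592 ← first occurrence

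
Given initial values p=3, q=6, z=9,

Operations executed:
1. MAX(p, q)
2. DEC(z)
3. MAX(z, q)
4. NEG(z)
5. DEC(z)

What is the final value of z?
z = -9

Tracing execution:
Step 1: MAX(p, q) → z = 9
Step 2: DEC(z) → z = 8
Step 3: MAX(z, q) → z = 8
Step 4: NEG(z) → z = -8
Step 5: DEC(z) → z = -9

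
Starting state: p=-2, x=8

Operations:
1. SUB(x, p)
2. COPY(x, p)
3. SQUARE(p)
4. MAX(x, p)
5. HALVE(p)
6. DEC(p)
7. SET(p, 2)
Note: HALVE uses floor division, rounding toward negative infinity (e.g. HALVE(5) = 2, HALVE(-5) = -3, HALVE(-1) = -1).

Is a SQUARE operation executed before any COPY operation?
No

First SQUARE: step 3
First COPY: step 2
Since 3 > 2, COPY comes first.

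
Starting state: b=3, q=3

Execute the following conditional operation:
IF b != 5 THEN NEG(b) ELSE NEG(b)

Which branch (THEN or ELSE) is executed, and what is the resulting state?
Branch: THEN, Final state: b=-3, q=3

Evaluating condition: b != 5
b = 3
Condition is True, so THEN branch executes
After NEG(b): b=-3, q=3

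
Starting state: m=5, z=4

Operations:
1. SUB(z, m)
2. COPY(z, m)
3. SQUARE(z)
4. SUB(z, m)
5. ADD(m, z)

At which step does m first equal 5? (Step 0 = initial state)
Step 0

Tracing m:
Initial: m = 5 ← first occurrence
After step 1: m = 5
After step 2: m = 5
After step 3: m = 5
After step 4: m = 5
After step 5: m = 25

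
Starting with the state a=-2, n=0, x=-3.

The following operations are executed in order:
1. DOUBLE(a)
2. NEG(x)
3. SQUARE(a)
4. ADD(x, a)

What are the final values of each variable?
{a: 16, n: 0, x: 19}

Step-by-step execution:
Initial: a=-2, n=0, x=-3
After step 1 (DOUBLE(a)): a=-4, n=0, x=-3
After step 2 (NEG(x)): a=-4, n=0, x=3
After step 3 (SQUARE(a)): a=16, n=0, x=3
After step 4 (ADD(x, a)): a=16, n=0, x=19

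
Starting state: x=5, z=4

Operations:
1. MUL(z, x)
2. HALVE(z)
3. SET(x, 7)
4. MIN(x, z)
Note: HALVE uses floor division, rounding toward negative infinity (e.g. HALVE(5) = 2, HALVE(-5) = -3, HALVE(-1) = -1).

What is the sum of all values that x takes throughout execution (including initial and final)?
29

Values of x at each step:
Initial: x = 5
After step 1: x = 5
After step 2: x = 5
After step 3: x = 7
After step 4: x = 7
Sum = 5 + 5 + 5 + 7 + 7 = 29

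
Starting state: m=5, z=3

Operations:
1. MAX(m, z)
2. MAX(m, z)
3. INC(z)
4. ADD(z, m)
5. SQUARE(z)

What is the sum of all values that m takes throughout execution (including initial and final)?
30

Values of m at each step:
Initial: m = 5
After step 1: m = 5
After step 2: m = 5
After step 3: m = 5
After step 4: m = 5
After step 5: m = 5
Sum = 5 + 5 + 5 + 5 + 5 + 5 = 30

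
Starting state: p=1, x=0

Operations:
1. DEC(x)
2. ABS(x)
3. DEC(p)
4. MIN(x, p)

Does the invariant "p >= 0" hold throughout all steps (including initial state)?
Yes

The invariant holds at every step.

State at each step:
Initial: p=1, x=0
After step 1: p=1, x=-1
After step 2: p=1, x=1
After step 3: p=0, x=1
After step 4: p=0, x=0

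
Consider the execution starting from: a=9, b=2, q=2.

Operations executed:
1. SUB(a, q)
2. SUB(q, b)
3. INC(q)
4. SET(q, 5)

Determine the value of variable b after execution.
b = 2

Tracing execution:
Step 1: SUB(a, q) → b = 2
Step 2: SUB(q, b) → b = 2
Step 3: INC(q) → b = 2
Step 4: SET(q, 5) → b = 2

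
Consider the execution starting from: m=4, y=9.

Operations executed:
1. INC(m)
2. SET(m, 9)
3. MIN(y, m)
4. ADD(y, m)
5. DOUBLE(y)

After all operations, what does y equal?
y = 36

Tracing execution:
Step 1: INC(m) → y = 9
Step 2: SET(m, 9) → y = 9
Step 3: MIN(y, m) → y = 9
Step 4: ADD(y, m) → y = 18
Step 5: DOUBLE(y) → y = 36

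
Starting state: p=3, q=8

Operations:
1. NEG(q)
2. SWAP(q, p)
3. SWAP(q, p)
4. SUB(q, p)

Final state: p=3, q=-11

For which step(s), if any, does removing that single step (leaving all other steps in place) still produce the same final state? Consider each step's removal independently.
None - removing any single step changes the final result

Testing removal of each single step:
Without step 1: final = p=3, q=5 (different)
Without step 2: final = p=-8, q=11 (different)
Without step 3: final = p=-8, q=11 (different)
Without step 4: final = p=3, q=-8 (different)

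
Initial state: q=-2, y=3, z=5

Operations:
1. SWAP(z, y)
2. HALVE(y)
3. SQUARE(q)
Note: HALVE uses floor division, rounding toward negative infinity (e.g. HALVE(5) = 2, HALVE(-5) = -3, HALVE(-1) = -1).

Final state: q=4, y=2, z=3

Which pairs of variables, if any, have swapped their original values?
None

Comparing initial and final values:
y: 3 → 2
z: 5 → 3
q: -2 → 4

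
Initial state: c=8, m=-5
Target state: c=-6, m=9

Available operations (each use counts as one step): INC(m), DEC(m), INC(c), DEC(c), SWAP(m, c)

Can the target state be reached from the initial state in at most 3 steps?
Yes

Path (3 steps): DEC(m) → INC(c) → SWAP(m, c)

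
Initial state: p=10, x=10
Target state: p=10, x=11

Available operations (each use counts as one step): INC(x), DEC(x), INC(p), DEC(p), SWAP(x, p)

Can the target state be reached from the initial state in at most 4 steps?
Yes

Path (1 step): INC(x)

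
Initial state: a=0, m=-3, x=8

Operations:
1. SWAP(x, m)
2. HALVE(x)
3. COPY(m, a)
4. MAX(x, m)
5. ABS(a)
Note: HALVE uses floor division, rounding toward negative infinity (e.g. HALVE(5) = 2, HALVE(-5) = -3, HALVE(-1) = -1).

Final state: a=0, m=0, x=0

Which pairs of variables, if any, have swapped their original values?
None

Comparing initial and final values:
a: 0 → 0
x: 8 → 0
m: -3 → 0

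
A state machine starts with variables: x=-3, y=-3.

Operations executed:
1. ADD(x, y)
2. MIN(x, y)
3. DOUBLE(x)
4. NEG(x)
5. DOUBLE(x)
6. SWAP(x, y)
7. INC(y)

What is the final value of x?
x = -3

Tracing execution:
Step 1: ADD(x, y) → x = -6
Step 2: MIN(x, y) → x = -6
Step 3: DOUBLE(x) → x = -12
Step 4: NEG(x) → x = 12
Step 5: DOUBLE(x) → x = 24
Step 6: SWAP(x, y) → x = -3
Step 7: INC(y) → x = -3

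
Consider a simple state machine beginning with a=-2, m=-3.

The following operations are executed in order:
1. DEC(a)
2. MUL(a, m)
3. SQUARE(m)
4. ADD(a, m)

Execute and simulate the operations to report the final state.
{a: 18, m: 9}

Step-by-step execution:
Initial: a=-2, m=-3
After step 1 (DEC(a)): a=-3, m=-3
After step 2 (MUL(a, m)): a=9, m=-3
After step 3 (SQUARE(m)): a=9, m=9
After step 4 (ADD(a, m)): a=18, m=9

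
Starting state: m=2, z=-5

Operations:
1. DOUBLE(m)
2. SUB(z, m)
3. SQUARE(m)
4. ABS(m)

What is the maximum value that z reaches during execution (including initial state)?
-5

Values of z at each step:
Initial: z = -5 ← maximum
After step 1: z = -5
After step 2: z = -9
After step 3: z = -9
After step 4: z = -9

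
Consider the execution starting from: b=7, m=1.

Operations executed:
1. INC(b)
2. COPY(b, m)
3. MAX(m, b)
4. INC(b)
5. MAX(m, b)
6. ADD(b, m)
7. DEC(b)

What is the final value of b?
b = 3

Tracing execution:
Step 1: INC(b) → b = 8
Step 2: COPY(b, m) → b = 1
Step 3: MAX(m, b) → b = 1
Step 4: INC(b) → b = 2
Step 5: MAX(m, b) → b = 2
Step 6: ADD(b, m) → b = 4
Step 7: DEC(b) → b = 3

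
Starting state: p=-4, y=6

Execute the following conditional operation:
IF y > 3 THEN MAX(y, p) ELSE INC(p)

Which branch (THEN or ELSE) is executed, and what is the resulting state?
Branch: THEN, Final state: p=-4, y=6

Evaluating condition: y > 3
y = 6
Condition is True, so THEN branch executes
After MAX(y, p): p=-4, y=6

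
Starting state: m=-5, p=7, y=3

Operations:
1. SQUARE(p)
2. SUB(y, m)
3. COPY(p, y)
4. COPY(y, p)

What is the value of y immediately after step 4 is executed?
y = 8

Tracing y through execution:
Initial: y = 3
After step 1 (SQUARE(p)): y = 3
After step 2 (SUB(y, m)): y = 8
After step 3 (COPY(p, y)): y = 8
After step 4 (COPY(y, p)): y = 8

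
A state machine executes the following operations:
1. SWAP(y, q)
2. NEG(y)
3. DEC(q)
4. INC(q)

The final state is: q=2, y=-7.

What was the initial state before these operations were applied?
q=7, y=2

Working backwards:
Final state: q=2, y=-7
Before step 4 (INC(q)): q=1, y=-7
Before step 3 (DEC(q)): q=2, y=-7
Before step 2 (NEG(y)): q=2, y=7
Before step 1 (SWAP(y, q)): q=7, y=2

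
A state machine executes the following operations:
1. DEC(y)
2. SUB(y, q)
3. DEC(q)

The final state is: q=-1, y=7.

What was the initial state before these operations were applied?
q=0, y=8

Working backwards:
Final state: q=-1, y=7
Before step 3 (DEC(q)): q=0, y=7
Before step 2 (SUB(y, q)): q=0, y=7
Before step 1 (DEC(y)): q=0, y=8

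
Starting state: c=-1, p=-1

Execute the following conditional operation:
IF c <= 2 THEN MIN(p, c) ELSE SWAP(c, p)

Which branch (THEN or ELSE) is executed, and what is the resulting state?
Branch: THEN, Final state: c=-1, p=-1

Evaluating condition: c <= 2
c = -1
Condition is True, so THEN branch executes
After MIN(p, c): c=-1, p=-1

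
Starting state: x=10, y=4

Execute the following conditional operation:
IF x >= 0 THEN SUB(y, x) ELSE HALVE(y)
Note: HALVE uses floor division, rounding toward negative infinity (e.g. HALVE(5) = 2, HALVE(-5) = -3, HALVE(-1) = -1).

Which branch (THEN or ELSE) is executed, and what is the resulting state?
Branch: THEN, Final state: x=10, y=-6

Evaluating condition: x >= 0
x = 10
Condition is True, so THEN branch executes
After SUB(y, x): x=10, y=-6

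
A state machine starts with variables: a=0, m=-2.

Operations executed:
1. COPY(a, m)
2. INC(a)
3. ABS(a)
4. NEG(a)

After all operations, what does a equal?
a = -1

Tracing execution:
Step 1: COPY(a, m) → a = -2
Step 2: INC(a) → a = -1
Step 3: ABS(a) → a = 1
Step 4: NEG(a) → a = -1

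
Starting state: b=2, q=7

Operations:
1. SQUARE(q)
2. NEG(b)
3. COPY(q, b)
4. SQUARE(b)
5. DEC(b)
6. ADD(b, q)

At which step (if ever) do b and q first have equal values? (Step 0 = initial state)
Step 3

b and q first become equal after step 3.

Comparing values at each step:
Initial: b=2, q=7
After step 1: b=2, q=49
After step 2: b=-2, q=49
After step 3: b=-2, q=-2 ← equal!
After step 4: b=4, q=-2
After step 5: b=3, q=-2
After step 6: b=1, q=-2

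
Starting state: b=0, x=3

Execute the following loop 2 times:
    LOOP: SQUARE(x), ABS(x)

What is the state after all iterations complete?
b=0, x=81

Iteration trace:
Start: b=0, x=3
After iteration 1: b=0, x=9
After iteration 2: b=0, x=81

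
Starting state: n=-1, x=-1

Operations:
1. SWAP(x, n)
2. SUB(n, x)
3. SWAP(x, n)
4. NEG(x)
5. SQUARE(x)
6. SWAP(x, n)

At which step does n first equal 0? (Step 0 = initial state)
Step 2

Tracing n:
Initial: n = -1
After step 1: n = -1
After step 2: n = 0 ← first occurrence
After step 3: n = -1
After step 4: n = -1
After step 5: n = -1
After step 6: n = 0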